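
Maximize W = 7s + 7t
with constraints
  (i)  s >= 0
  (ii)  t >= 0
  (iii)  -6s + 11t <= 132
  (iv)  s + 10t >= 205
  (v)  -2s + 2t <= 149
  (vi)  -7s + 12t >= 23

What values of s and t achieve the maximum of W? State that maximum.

s = 1331/5, t = 786/5, maximum W = 14819/5

Vertices and W = 7s + 7t:
  (935/71, 1362/71) → W = 16079/71
  (1331/5, 786/5) → W = 14819/5
  (1115/41, 729/41) → W = 12908/41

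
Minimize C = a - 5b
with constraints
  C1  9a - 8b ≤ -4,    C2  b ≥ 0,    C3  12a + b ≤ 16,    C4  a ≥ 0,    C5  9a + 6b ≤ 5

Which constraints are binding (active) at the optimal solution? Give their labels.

Corner points and C = a - 5b:
  (0, 1/2) → C = -5/2
  (8/63, 9/14) → C = -389/126
  (0, 5/6) → C = -25/6

The minimum is at (0, 5/6). Substituting into each constraint, equality holds for C4 and C5; the remaining constraints have slack.

C4 and C5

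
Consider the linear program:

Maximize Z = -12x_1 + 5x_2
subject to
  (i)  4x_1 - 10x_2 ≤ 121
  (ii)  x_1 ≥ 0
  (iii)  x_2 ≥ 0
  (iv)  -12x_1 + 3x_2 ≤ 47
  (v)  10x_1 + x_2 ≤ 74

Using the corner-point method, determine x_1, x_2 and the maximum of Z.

Extreme points and Z = -12x_1 + 5x_2:
  (0, 0) → Z = 0
  (0, 47/3) → Z = 235/3
  (37/5, 0) → Z = -444/5
  (25/6, 97/3) → Z = 335/3

x_1 = 25/6, x_2 = 97/3, maximum Z = 335/3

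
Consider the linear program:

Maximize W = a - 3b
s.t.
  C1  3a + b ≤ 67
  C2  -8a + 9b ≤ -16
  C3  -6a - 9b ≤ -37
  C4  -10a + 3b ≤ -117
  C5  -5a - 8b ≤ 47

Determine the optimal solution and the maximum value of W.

a = 566/21, b = -97/7, maximum W = 1439/21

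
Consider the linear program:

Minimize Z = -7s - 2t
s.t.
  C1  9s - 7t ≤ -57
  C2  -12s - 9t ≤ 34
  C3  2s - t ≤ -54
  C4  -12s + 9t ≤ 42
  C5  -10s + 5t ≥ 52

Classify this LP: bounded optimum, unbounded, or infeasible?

The boundaries -12s - 9t = 34 and 2s - t = -54 meet at (-52/3, 58/3), but that point violates -12s + 9t ≤ 42. Every candidate vertex is excluded by some other constraint, so the feasible region is empty.

infeasible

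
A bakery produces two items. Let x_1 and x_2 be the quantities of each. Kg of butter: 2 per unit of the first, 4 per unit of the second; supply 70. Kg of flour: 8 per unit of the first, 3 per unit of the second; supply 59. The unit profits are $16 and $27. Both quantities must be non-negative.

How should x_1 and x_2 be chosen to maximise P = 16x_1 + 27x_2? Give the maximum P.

Vertices and P = 16x_1 + 27x_2:
  (0, 0) → P = 0
  (0, 35/2) → P = 945/2
  (59/8, 0) → P = 118
  (1, 17) → P = 475

The binding constraints are 2x_1 + 4x_2 = 70 and 8x_1 + 3x_2 = 59.
Solving simultaneously gives x_1 = 1, x_2 = 17.

x_1 = 1, x_2 = 17, maximum P = 475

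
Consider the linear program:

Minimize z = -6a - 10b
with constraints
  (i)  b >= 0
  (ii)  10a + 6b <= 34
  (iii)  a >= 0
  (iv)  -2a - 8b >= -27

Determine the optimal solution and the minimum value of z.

a = 55/34, b = 101/34, minimum z = -670/17

Corner points and z = -6a - 10b:
  (17/5, 0) → z = -102/5
  (0, 0) → z = 0
  (55/34, 101/34) → z = -670/17
  (0, 27/8) → z = -135/4

At the optimal vertex, 10a + 6b = 34 and -2a - 8b = -27.
Solving simultaneously gives a = 55/34, b = 101/34.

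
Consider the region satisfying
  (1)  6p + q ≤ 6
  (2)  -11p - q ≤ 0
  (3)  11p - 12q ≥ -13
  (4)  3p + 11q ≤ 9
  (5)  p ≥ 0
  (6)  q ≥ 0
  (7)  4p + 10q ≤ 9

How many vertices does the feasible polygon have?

5

Intersecting each pair of boundary lines and keeping only the points that satisfy every inequality leaves:
  (1, 0)
  (51/56, 15/28)
  (0, 0)
  (0, 9/11)
  (9/14, 9/14)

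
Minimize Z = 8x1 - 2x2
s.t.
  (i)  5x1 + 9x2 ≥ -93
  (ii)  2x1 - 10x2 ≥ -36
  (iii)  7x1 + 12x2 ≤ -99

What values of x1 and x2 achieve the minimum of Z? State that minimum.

Feasible corners and Z = 8x1 - 2x2:
  (-627/34, -3/34) → Z = -2505/17
  (75, -52) → Z = 704
  (-711/47, 27/47) → Z = -5742/47

The optimum lies where 5x1 + 9x2 = -93 and 2x1 - 10x2 = -36.
Solving simultaneously gives x1 = -627/34, x2 = -3/34.

x1 = -627/34, x2 = -3/34, minimum Z = -2505/17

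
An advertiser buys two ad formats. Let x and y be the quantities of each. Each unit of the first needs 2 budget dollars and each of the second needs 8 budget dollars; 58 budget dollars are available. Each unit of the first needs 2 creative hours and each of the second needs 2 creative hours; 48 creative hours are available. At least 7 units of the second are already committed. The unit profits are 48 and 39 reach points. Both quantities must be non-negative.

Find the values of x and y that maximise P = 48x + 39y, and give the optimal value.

x = 1, y = 7, maximum P = 321

Corner points and P = 48x + 39y:
  (0, 29/4) → P = 1131/4
  (0, 7) → P = 273
  (1, 7) → P = 321

The optimum lies where 2x + 8y = 58 and y = 7.
Solving simultaneously gives x = 1, y = 7.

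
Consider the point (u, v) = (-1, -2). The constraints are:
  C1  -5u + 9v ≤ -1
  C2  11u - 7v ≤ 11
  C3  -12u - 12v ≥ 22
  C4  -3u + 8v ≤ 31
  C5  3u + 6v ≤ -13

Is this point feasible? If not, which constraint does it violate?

feasible

C1: -13 ≤ -1 ✓
C2: 3 ≤ 11 ✓
C3: 36 ≥ 22 ✓
C4: -13 ≤ 31 ✓
C5: -15 ≤ -13 ✓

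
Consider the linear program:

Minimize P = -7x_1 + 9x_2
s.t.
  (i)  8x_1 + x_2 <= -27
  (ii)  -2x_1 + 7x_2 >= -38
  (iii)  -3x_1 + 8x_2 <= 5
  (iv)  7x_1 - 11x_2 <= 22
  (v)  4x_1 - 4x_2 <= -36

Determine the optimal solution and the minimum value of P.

x_1 = -101/5, x_2 = -56/5, minimum P = 203/5

Extreme points and P = -7x_1 + 9x_2:
  (-339/5, -124/5) → P = 1257/5
  (-101/5, -56/5) → P = 203/5
  (-67/5, -22/5) → P = 271/5

The optimum lies where -2x_1 + 7x_2 = -38 and 4x_1 - 4x_2 = -36.
Solving simultaneously gives x_1 = -101/5, x_2 = -56/5.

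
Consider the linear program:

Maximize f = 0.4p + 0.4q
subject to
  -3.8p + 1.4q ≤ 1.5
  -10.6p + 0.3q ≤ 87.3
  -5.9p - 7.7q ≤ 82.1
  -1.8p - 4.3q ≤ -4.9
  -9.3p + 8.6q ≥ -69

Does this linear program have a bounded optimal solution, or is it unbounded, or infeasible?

unbounded

From the feasible point (1/46, 26/23), moving in the direction (8.6, 9.3) keeps every constraint satisfied while f increases without bound.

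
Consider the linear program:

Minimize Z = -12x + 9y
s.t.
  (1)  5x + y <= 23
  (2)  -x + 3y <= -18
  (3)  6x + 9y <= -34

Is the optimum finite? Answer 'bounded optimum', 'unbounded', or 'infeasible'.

From the feasible point (241/39, -308/39), moving in the direction (1, -5) keeps every constraint satisfied while Z decreases without bound.

unbounded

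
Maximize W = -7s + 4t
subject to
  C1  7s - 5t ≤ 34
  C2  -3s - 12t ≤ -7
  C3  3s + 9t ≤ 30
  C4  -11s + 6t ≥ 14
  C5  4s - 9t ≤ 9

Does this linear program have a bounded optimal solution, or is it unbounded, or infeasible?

From the feasible point (-21/25, 119/150), moving in the direction (-12, 3) keeps every constraint satisfied while W increases without bound.

unbounded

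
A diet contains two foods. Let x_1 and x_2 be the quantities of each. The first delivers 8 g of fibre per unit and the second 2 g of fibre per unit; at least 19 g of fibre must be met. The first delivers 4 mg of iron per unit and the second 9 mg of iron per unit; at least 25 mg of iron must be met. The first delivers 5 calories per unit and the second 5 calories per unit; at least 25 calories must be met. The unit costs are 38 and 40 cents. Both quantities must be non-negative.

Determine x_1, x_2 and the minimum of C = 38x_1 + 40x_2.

x_1 = 4, x_2 = 1, minimum C = 192

Corner points and C = 38x_1 + 40x_2:
  (0, 19/2) → C = 380
  (25/4, 0) → C = 475/2
  (3/2, 7/2) → C = 197
  (4, 1) → C = 192
The feasible region is unbounded (it extends along (0, 1), (1, 0)), but C strictly increases along every unbounded feasible direction, so there is no improving ray and the minimum is attained at a vertex.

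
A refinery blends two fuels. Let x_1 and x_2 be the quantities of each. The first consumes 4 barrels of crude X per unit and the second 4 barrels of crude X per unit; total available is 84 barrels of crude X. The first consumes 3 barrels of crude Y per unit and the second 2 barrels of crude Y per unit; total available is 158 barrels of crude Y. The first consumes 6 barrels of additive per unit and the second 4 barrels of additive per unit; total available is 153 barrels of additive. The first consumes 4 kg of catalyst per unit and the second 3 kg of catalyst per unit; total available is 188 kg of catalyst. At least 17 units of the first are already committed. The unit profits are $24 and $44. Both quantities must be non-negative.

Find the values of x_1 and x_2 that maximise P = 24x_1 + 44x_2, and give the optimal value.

x_1 = 17, x_2 = 4, maximum P = 584

Extreme points and P = 24x_1 + 44x_2:
  (21, 0) → P = 504
  (17, 0) → P = 408
  (17, 4) → P = 584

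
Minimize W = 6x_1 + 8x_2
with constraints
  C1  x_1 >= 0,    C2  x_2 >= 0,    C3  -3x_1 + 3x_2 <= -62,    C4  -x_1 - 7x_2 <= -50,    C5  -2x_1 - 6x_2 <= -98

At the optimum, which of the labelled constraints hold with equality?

C3 and C5

Corner points and W = 6x_1 + 8x_2:
  (50, 0) → W = 300
  (111/4, 85/12) → W = 1339/6
  (193/4, 1/4) → W = 583/2
The feasible region is unbounded (it extends along (1, 1), (1, 0)), but W strictly increases along every unbounded feasible direction, so there is no improving ray and the minimum is attained at a vertex.

The minimum is at (111/4, 85/12). Substituting into each constraint, equality holds for C3 and C5; the remaining constraints have slack.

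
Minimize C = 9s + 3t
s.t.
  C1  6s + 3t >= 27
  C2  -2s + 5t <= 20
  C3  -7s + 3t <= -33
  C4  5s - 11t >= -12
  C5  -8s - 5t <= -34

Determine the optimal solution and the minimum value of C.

The feasible region is unbounded (it extends along (5, -8), (5, 2)), but C strictly increases along every unbounded feasible direction, so there is no improving ray and the minimum is attained at a vertex.

At the optimal vertex, 6s + 3t = 27 and -7s + 3t = -33.
Solving simultaneously gives s = 60/13, t = -3/13.

s = 60/13, t = -3/13, minimum C = 531/13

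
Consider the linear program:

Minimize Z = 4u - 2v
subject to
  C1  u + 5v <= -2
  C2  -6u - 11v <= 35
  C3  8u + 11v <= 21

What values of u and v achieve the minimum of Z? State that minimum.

u = -153/19, v = 23/19, minimum Z = -658/19

Extreme points and Z = 4u - 2v:
  (-153/19, 23/19) → Z = -658/19
  (127/29, -37/29) → Z = 582/29
  (28, -203/11) → Z = 1638/11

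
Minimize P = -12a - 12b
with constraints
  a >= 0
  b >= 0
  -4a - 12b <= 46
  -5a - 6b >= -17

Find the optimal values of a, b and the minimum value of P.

a = 17/5, b = 0, minimum P = -204/5

Corner points and P = -12a - 12b:
  (0, 0) → P = 0
  (0, 17/6) → P = -34
  (17/5, 0) → P = -204/5

At the optimal vertex, b = 0 and -5a - 6b = -17.
Solving simultaneously gives a = 17/5, b = 0.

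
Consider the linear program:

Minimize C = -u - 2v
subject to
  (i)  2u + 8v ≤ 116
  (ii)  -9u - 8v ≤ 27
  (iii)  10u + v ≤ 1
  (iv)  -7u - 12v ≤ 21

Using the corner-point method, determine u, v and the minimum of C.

u = -18/13, v = 193/13, minimum C = -368/13

Extreme points and C = -u - 2v:
  (-143/7, 549/28) → C = -263/14
  (-18/13, 193/13) → C = -368/13
  (-3, 0) → C = 3
  (33/113, -217/113) → C = 401/113

The binding constraints are 2u + 8v = 116 and 10u + v = 1.
Solving simultaneously gives u = -18/13, v = 193/13.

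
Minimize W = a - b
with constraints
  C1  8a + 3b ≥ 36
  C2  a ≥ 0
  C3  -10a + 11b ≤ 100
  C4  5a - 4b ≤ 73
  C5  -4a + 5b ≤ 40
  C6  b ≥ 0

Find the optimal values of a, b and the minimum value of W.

Extreme points and W = a - b:
  (15/13, 116/13) → W = -101/13
  (9/2, 0) → W = 9/2
  (175/3, 164/3) → W = 11/3
  (73/5, 0) → W = 73/5

At the optimal vertex, 8a + 3b = 36 and -4a + 5b = 40.
Solving simultaneously gives a = 15/13, b = 116/13.

a = 15/13, b = 116/13, minimum W = -101/13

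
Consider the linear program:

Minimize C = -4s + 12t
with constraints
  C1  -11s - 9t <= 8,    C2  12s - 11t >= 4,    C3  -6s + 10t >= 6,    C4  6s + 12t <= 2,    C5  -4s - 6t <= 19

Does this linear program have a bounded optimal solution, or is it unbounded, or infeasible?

infeasible

The boundaries -11s - 9t = 8 and 12s - 11t = 4 meet at (-52/229, -140/229), but that point violates -6s + 10t ≥ 6. Every candidate vertex is excluded by some other constraint, so the feasible region is empty.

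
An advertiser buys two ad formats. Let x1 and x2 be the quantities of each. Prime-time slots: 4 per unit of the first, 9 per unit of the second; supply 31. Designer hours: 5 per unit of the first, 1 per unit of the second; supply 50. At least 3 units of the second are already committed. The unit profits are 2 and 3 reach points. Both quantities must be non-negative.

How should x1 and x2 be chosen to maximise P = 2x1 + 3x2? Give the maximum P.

At the optimal vertex, 4x1 + 9x2 = 31 and x2 = 3.
Solving simultaneously gives x1 = 1, x2 = 3.

x1 = 1, x2 = 3, maximum P = 11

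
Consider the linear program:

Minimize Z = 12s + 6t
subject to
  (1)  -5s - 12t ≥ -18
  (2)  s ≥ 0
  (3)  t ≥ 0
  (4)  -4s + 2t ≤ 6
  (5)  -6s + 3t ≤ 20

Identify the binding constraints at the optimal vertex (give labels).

(2) and (3)

Feasible corners and Z = 12s + 6t:
  (0, 3/2) → Z = 9
  (18/5, 0) → Z = 216/5
  (0, 0) → Z = 0

The minimum is at (0, 0). Substituting into each constraint, equality holds for (2) and (3); the remaining constraints have slack.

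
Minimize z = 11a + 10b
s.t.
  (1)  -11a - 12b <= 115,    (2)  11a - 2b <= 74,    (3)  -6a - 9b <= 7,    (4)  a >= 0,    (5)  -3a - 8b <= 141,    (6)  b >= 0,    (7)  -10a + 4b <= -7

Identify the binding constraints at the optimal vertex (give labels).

Extreme points and z = 11a + 10b:
  (74/11, 0) → z = 74
  (47/4, 221/8) → z = 811/2
  (7/10, 0) → z = 77/10

The minimum is at (7/10, 0). Substituting into each constraint, equality holds for (6) and (7); the remaining constraints have slack.

(6) and (7)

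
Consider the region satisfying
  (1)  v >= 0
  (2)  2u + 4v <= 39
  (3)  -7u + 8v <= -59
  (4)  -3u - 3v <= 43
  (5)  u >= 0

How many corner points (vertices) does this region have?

3

Pairwise boundary intersections that survive every other constraint:
  (39/2, 0)
  (59/7, 0)
  (137/11, 155/44)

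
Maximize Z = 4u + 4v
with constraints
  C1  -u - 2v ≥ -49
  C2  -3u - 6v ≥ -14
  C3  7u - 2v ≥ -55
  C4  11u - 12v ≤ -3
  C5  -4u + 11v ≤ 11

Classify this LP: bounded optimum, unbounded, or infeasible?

Vertices and Z = 4u + 4v:
  (-327/31, -292/31) → Z = -2476/31
  (-583/69, -143/69) → Z = -968/23
  (99/73, 109/73) → Z = 832/73
The feasible region has finitely many vertices and no improving ray; the maximum is 832/73 at (99/73, 109/73).

bounded optimum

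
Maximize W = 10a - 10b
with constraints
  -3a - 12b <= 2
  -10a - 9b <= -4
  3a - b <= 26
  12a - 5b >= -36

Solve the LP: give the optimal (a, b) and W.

Corner points and W = 10a - 10b:
  (22/31, -32/93) → W = 980/93
  (310/39, -28/13) → W = 3940/39
  (-152/79, 204/79) → W = -3560/79
  (166/3, 140) → W = -2540/3

The optimum lies where -3a - 12b = 2 and 3a - b = 26.
Solving simultaneously gives a = 310/39, b = -28/13.

a = 310/39, b = -28/13, maximum W = 3940/39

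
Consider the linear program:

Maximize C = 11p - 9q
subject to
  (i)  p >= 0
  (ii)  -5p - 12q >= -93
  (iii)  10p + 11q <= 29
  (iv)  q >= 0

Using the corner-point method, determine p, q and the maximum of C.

p = 29/10, q = 0, maximum C = 319/10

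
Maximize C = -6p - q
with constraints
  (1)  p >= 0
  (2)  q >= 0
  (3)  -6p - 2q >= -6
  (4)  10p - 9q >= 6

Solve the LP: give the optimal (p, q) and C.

Vertices and C = -6p - q:
  (1, 0) → C = -6
  (3/5, 0) → C = -18/5
  (33/37, 12/37) → C = -210/37

The binding constraints are q = 0 and 10p - 9q = 6.
Solving simultaneously gives p = 3/5, q = 0.

p = 3/5, q = 0, maximum C = -18/5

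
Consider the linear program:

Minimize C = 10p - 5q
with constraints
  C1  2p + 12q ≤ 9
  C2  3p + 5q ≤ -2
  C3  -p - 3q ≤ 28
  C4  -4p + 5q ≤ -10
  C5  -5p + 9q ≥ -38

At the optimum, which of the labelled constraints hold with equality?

C3 and C4

Extreme points and C = 10p - 5q:
  (8/7, -38/35) → C = 118/7
  (43/13, -31/13) → C = 45
  (-110/17, -122/17) → C = -490/17
  (-23/4, -89/12) → C = -245/12

The minimum is at (-110/17, -122/17). Substituting into each constraint, equality holds for C3 and C4; the remaining constraints have slack.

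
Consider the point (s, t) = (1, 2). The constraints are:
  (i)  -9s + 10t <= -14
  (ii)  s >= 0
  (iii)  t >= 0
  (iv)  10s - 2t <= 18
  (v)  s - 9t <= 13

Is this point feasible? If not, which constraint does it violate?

Constraint (i): -9s + 10t = 11, which is not ≤ -14. All other constraints are satisfied.

not feasible — violates (i)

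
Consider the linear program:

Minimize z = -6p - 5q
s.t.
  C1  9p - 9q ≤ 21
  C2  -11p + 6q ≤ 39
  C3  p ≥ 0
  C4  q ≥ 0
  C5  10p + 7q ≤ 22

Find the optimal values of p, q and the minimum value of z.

p = 0, q = 22/7, minimum z = -110/7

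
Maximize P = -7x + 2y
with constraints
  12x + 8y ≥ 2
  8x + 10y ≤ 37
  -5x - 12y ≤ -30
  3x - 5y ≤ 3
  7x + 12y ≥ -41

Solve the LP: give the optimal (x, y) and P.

Corner points and P = -7x + 2y:
  (-69/14, 107/14) → P = 697/14
  (-27/13, 175/52) → P = 553/26
  (43/14, 87/70) → P = -1331/70
  (186/61, 75/61) → P = -1152/61

At the optimal vertex, 12x + 8y = 2 and 8x + 10y = 37.
Solving simultaneously gives x = -69/14, y = 107/14.

x = -69/14, y = 107/14, maximum P = 697/14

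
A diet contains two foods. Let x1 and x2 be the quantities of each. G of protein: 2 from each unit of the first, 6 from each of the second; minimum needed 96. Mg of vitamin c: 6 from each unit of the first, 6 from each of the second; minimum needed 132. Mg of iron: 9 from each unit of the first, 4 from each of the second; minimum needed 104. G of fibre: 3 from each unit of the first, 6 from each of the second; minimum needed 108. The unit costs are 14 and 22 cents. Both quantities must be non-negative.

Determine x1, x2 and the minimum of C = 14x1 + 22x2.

x1 = 8, x2 = 14, minimum C = 420

Extreme points and C = 14x1 + 22x2:
  (0, 26) → C = 572
  (48, 0) → C = 672
  (12, 12) → C = 432
  (16/5, 94/5) → C = 2292/5
  (8, 14) → C = 420
The feasible region is unbounded (it extends along (0, 1), (1, 0)), but C strictly increases along every unbounded feasible direction, so there is no improving ray and the minimum is attained at a vertex.

The binding constraints are 6x1 + 6x2 = 132 and 3x1 + 6x2 = 108.
Solving simultaneously gives x1 = 8, x2 = 14.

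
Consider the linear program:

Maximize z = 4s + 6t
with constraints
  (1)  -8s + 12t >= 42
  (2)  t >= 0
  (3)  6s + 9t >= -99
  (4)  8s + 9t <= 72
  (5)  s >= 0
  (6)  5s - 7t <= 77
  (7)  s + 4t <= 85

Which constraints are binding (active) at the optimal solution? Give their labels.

Extreme points and z = 4s + 6t:
  (81/28, 38/7) → z = 309/7
  (0, 7/2) → z = 21
  (0, 8) → z = 48

The maximum is at (0, 8). Substituting into each constraint, equality holds for (4) and (5); the remaining constraints have slack.

(4) and (5)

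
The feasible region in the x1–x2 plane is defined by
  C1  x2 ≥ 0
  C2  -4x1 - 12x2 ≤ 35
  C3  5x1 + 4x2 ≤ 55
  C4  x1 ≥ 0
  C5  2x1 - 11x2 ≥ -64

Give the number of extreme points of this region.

4

The feasible vertices (each the meet of two boundaries and inside every other half-plane) are:
  (11, 0)
  (0, 0)
  (349/63, 430/63)
  (0, 64/11)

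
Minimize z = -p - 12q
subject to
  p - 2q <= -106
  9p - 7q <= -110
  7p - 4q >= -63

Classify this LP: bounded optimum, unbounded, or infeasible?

unbounded

From the feasible point (522/11, 844/11), moving in the direction (7, 9) keeps every constraint satisfied while z decreases without bound.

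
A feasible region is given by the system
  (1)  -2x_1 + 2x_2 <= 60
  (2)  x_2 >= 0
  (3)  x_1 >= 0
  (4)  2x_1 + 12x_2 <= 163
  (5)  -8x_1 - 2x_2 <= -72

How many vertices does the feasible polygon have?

3

Intersecting each pair of boundary lines and keeping only the points that satisfy every inequality leaves:
  (163/2, 0)
  (9, 0)
  (269/46, 290/23)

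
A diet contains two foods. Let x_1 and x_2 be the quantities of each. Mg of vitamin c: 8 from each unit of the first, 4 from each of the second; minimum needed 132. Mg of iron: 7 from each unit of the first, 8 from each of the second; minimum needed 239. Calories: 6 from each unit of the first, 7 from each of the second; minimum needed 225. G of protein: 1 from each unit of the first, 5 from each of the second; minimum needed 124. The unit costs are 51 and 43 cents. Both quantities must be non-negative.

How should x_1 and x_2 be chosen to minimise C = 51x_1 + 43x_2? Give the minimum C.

x_1 = 3/4, x_2 = 63/2, minimum C = 5571/4

Feasible corners and C = 51x_1 + 43x_2:
  (0, 33) → C = 1419
  (124, 0) → C = 6324
  (3/4, 63/2) → C = 5571/4
  (257/23, 519/23) → C = 35424/23
The feasible region is unbounded (it extends along (0, 1), (1, 0)), but C strictly increases along every unbounded feasible direction, so there is no improving ray and the minimum is attained at a vertex.

At the optimal vertex, 8x_1 + 4x_2 = 132 and 6x_1 + 7x_2 = 225.
Solving simultaneously gives x_1 = 3/4, x_2 = 63/2.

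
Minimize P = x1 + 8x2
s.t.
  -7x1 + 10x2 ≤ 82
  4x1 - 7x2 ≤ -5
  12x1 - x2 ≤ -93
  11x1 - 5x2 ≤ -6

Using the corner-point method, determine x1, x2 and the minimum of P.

x1 = -524/9, x2 = -293/9, minimum P = -956/3

Feasible corners and P = x1 + 8x2:
  (-524/9, -293/9) → P = -956/3
  (-848/113, 333/113) → P = 1816/113
  (-323/40, -39/10) → P = -1571/40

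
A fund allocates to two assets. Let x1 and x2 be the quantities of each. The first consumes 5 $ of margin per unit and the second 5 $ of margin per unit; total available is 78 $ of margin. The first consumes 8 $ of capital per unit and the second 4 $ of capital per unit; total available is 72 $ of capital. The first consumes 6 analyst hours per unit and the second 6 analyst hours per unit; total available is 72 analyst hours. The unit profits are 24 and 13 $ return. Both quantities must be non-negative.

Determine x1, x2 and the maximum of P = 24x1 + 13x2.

Feasible corners and P = 24x1 + 13x2:
  (0, 0) → P = 0
  (0, 12) → P = 156
  (9, 0) → P = 216
  (6, 6) → P = 222

At the optimal vertex, 8x1 + 4x2 = 72 and 6x1 + 6x2 = 72.
Solving simultaneously gives x1 = 6, x2 = 6.

x1 = 6, x2 = 6, maximum P = 222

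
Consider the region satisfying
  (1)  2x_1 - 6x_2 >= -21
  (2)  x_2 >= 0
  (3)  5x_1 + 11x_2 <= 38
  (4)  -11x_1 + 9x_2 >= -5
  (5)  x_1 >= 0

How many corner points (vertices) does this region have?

Of the 10 pairwise boundary intersections, those satisfying every inequality are:
  (5/11, 0)
  (0, 0)
  (397/166, 393/166)
  (0, 38/11)

4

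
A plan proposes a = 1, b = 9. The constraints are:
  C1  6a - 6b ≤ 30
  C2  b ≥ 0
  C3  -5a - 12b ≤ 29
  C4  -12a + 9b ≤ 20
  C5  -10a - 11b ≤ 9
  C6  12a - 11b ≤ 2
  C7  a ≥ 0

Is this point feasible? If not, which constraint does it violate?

not feasible — violates C4

Constraint C4: -12a + 9b = 69, which is not ≤ 20. All other constraints are satisfied.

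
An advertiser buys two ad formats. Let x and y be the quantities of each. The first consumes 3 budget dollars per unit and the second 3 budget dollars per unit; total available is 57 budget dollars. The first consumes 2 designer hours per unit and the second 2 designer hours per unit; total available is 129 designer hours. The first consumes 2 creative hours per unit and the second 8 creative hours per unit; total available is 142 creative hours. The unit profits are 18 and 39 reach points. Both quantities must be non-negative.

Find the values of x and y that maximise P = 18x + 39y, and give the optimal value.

x = 5/3, y = 52/3, maximum P = 706

Feasible corners and P = 18x + 39y:
  (0, 0) → P = 0
  (0, 71/4) → P = 2769/4
  (19, 0) → P = 342
  (5/3, 52/3) → P = 706

The optimum lies where 3x + 3y = 57 and 2x + 8y = 142.
Solving simultaneously gives x = 5/3, y = 52/3.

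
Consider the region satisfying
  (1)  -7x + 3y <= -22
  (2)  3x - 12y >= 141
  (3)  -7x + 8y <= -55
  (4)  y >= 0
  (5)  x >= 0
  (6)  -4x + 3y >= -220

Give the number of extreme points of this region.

3

Intersecting each pair of boundary lines and keeping only the points that satisfy every inequality leaves:
  (47, 0)
  (739/13, 32/13)
  (55, 0)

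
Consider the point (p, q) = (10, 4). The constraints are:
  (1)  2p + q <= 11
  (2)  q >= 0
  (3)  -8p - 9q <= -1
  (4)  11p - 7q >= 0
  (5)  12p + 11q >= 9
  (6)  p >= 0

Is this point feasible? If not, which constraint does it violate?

not feasible — violates (1)

Constraint (1): 2p + q = 24, which is not ≤ 11. All other constraints are satisfied.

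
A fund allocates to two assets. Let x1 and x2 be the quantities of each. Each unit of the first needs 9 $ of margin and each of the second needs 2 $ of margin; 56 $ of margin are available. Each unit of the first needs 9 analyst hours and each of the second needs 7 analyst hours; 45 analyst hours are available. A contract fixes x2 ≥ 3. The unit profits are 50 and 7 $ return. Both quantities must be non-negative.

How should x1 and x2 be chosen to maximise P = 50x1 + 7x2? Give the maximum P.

x1 = 8/3, x2 = 3, maximum P = 463/3

Extreme points and P = 50x1 + 7x2:
  (0, 45/7) → P = 45
  (0, 3) → P = 21
  (8/3, 3) → P = 463/3

The optimum lies where 9x1 + 7x2 = 45 and x2 = 3.
Solving simultaneously gives x1 = 8/3, x2 = 3.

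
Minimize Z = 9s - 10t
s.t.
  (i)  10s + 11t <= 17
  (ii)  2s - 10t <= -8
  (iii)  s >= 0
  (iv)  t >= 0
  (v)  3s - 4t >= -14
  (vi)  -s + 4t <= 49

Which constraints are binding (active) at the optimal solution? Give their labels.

(i) and (iii)

Extreme points and Z = 9s - 10t:
  (41/61, 57/61) → Z = -201/61
  (0, 17/11) → Z = -170/11
  (0, 4/5) → Z = -8

The minimum is at (0, 17/11). Substituting into each constraint, equality holds for (i) and (iii); the remaining constraints have slack.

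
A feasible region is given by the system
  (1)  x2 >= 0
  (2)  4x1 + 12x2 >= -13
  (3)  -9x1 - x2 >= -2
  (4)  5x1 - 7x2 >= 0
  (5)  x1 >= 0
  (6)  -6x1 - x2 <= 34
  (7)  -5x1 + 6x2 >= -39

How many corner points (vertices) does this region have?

The feasible vertices (each the meet of two boundaries and inside every other half-plane) are:
  (2/9, 0)
  (0, 0)
  (7/34, 5/34)

3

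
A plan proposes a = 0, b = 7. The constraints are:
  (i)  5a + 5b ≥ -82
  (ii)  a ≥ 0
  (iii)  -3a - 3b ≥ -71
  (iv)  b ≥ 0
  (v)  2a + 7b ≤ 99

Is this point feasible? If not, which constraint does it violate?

feasible

(i): 35 ≥ -82 ✓
(ii): 0 ≥ 0 ✓
(iii): -21 ≥ -71 ✓
(iv): 7 ≥ 0 ✓
(v): 49 ≤ 99 ✓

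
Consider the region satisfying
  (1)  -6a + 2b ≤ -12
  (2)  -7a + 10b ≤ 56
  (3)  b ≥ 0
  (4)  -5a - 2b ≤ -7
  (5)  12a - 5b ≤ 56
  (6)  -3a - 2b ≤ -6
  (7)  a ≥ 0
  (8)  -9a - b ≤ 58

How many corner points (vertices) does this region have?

Pairwise boundary intersections that survive every other constraint:
  (116/23, 210/23)
  (2, 0)
  (168/17, 1064/85)
  (14/3, 0)

4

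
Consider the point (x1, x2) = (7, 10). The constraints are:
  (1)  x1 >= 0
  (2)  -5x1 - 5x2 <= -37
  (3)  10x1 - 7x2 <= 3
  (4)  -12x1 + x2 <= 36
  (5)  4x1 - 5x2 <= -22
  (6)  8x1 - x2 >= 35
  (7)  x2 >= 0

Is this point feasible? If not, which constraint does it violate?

(1): 7 ≥ 0 ✓
(2): -85 ≤ -37 ✓
(3): 0 ≤ 3 ✓
(4): -74 ≤ 36 ✓
(5): -22 ≤ -22 ✓
(6): 46 ≥ 35 ✓
(7): 10 ≥ 0 ✓

feasible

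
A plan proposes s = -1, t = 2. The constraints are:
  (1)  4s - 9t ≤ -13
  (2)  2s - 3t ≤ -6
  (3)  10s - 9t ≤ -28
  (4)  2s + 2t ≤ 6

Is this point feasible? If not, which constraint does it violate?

(1): -22 ≤ -13 ✓
(2): -8 ≤ -6 ✓
(3): -28 ≤ -28 ✓
(4): 2 ≤ 6 ✓

feasible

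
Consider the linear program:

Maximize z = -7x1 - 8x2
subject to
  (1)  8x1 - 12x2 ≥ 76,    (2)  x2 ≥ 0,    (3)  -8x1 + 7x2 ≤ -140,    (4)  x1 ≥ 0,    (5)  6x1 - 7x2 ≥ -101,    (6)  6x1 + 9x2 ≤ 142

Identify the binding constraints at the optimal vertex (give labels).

Corner points and z = -7x1 - 8x2:
  (35/2, 0) → z = -245/2
  (71/3, 0) → z = -497/3
  (1127/57, 148/57) → z = -9073/57

The maximum is at (35/2, 0). Substituting into each constraint, equality holds for (2) and (3); the remaining constraints have slack.

(2) and (3)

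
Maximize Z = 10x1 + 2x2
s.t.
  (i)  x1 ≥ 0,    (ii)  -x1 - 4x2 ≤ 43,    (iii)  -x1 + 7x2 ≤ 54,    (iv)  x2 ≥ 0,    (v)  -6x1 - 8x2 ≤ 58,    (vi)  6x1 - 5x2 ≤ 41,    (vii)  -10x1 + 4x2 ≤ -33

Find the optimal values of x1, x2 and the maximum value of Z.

Corner points and Z = 10x1 + 2x2:
  (557/37, 365/37) → Z = 6300/37
  (149/22, 191/22) → Z = 936/11
  (41/6, 0) → Z = 205/3
  (33/10, 0) → Z = 33

x1 = 557/37, x2 = 365/37, maximum Z = 6300/37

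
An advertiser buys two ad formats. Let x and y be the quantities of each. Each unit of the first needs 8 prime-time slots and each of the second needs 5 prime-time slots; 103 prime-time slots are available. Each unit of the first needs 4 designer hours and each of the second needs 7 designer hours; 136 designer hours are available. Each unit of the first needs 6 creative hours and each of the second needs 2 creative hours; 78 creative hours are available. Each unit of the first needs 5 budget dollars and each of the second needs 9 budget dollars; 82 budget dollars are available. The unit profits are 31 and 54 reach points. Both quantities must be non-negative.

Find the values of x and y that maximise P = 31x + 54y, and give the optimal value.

Vertices and P = 31x + 54y:
  (0, 0) → P = 0
  (0, 82/9) → P = 492
  (103/8, 0) → P = 3193/8
  (11, 3) → P = 503

At the optimal vertex, 8x + 5y = 103 and 5x + 9y = 82.
Solving simultaneously gives x = 11, y = 3.

x = 11, y = 3, maximum P = 503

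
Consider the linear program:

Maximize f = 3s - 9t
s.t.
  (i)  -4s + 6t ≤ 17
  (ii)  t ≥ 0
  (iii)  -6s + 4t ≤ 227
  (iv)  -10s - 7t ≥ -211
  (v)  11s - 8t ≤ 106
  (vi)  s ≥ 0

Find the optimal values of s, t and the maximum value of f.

s = 106/11, t = 0, maximum f = 318/11

Vertices and f = 3s - 9t:
  (1147/88, 507/44) → f = -5685/88
  (0, 17/6) → f = -51/2
  (106/11, 0) → f = 318/11
  (0, 0) → f = 0
  (2430/157, 1261/157) → f = -4059/157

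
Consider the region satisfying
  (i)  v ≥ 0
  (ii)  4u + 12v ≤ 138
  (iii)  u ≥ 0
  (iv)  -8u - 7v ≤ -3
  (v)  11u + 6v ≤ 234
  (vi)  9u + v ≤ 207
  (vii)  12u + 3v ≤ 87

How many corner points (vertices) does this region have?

Pairwise boundary intersections that survive every other constraint:
  (3/8, 0)
  (29/4, 0)
  (0, 23/2)
  (105/22, 109/11)
  (0, 3/7)

5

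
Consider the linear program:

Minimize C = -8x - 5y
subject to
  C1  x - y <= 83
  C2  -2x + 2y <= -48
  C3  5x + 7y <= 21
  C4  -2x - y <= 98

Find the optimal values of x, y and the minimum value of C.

The optimum lies where x - y = 83 and 5x + 7y = 21.
Solving simultaneously gives x = 301/6, y = -197/6.

x = 301/6, y = -197/6, minimum C = -1423/6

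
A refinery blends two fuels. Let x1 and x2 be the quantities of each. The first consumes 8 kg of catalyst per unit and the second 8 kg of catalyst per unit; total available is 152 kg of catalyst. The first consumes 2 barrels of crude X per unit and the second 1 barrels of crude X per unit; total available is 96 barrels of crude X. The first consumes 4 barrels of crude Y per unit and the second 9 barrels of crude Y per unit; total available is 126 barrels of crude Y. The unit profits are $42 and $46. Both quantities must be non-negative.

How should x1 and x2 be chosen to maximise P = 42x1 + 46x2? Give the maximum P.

Corner points and P = 42x1 + 46x2:
  (0, 0) → P = 0
  (0, 14) → P = 644
  (19, 0) → P = 798
  (9, 10) → P = 838

x1 = 9, x2 = 10, maximum P = 838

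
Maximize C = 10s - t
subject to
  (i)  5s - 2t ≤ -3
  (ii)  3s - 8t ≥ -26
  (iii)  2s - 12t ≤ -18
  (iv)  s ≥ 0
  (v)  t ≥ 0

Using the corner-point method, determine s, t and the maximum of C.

Extreme points and C = 10s - t:
  (14/17, 121/34) → C = 159/34
  (0, 3/2) → C = -3/2
  (0, 13/4) → C = -13/4

The optimum lies where 5s - 2t = -3 and 3s - 8t = -26.
Solving simultaneously gives s = 14/17, t = 121/34.

s = 14/17, t = 121/34, maximum C = 159/34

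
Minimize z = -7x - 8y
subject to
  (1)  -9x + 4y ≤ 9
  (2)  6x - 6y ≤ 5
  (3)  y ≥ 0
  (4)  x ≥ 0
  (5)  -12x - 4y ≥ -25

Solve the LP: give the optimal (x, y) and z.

x = 16/21, y = 111/28, minimum z = -778/21

Feasible corners and z = -7x - 8y:
  (0, 9/4) → z = -18
  (16/21, 111/28) → z = -778/21
  (5/6, 0) → z = -35/6
  (85/48, 15/16) → z = -955/48
  (0, 0) → z = 0

At the optimal vertex, -9x + 4y = 9 and -12x - 4y = -25.
Solving simultaneously gives x = 16/21, y = 111/28.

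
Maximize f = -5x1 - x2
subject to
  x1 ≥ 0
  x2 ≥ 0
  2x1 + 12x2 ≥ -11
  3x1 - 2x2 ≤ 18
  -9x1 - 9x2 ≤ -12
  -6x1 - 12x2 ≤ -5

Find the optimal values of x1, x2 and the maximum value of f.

The feasible region is unbounded (it extends along (0, 1), (2, 3)), but f strictly decreases along every unbounded feasible direction, so there is no improving ray and the maximum is attained at a vertex.

At the optimal vertex, x1 = 0 and -9x1 - 9x2 = -12.
Solving simultaneously gives x1 = 0, x2 = 4/3.

x1 = 0, x2 = 4/3, maximum f = -4/3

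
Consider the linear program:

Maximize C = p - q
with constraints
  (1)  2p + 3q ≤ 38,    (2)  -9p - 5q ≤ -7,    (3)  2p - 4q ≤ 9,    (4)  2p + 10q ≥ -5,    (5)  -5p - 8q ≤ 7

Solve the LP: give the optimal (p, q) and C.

Extreme points and C = p - q:
  (-169/17, 328/17) → C = -497/17
  (179/14, 29/7) → C = 121/14
  (19/16, -59/80) → C = 77/40
  (5/2, -1) → C = 7/2

p = 179/14, q = 29/7, maximum C = 121/14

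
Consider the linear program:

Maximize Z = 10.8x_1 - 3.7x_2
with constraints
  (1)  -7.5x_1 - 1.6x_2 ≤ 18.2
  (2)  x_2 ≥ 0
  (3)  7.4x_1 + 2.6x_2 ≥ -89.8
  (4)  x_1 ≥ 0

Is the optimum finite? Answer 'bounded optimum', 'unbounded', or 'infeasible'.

From the feasible point (0, 0), moving in the direction (1, 0) keeps every constraint satisfied while Z increases without bound.

unbounded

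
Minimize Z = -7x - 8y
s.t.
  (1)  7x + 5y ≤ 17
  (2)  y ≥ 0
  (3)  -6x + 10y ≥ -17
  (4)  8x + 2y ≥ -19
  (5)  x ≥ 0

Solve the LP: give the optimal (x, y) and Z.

x = 0, y = 17/5, minimum Z = -136/5

Vertices and Z = -7x - 8y:
  (17/7, 0) → Z = -17
  (0, 17/5) → Z = -136/5
  (0, 0) → Z = 0

At the optimal vertex, 7x + 5y = 17 and x = 0.
Solving simultaneously gives x = 0, y = 17/5.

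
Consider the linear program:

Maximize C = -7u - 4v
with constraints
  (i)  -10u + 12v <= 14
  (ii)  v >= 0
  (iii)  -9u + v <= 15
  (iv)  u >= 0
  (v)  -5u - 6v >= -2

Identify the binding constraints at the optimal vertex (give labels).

(ii) and (iv)

Corner points and C = -7u - 4v:
  (0, 0) → C = 0
  (2/5, 0) → C = -14/5
  (0, 1/3) → C = -4/3

The maximum is at (0, 0). Substituting into each constraint, equality holds for (ii) and (iv); the remaining constraints have slack.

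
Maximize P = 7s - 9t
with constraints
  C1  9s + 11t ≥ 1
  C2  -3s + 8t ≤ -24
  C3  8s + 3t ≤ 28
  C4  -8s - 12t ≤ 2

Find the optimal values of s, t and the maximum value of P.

s = 19/4, t = -10/3, maximum P = 253/4

The binding constraints are 8s + 3t = 28 and -8s - 12t = 2.
Solving simultaneously gives s = 19/4, t = -10/3.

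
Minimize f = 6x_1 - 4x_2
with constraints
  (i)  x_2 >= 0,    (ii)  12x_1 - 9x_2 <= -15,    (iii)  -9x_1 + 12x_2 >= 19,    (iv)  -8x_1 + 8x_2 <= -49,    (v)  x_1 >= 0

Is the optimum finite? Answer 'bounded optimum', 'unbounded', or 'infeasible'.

infeasible

The boundaries 12x_1 - 9x_2 = -15 and x_1 = 0 meet at (0, 5/3), but that point violates -8x_1 + 8x_2 ≤ -49. Every candidate vertex is excluded by some other constraint, so the feasible region is empty.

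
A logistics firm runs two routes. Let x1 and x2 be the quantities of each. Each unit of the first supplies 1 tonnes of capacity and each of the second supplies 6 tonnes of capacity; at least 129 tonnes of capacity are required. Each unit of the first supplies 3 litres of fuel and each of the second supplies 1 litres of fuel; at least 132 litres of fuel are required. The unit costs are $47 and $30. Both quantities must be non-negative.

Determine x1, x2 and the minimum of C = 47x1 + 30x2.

x1 = 39, x2 = 15, minimum C = 2283

Vertices and C = 47x1 + 30x2:
  (0, 132) → C = 3960
  (129, 0) → C = 6063
  (39, 15) → C = 2283
The feasible region is unbounded (it extends along (0, 1), (1, 0)), but C strictly increases along every unbounded feasible direction, so there is no improving ray and the minimum is attained at a vertex.

The binding constraints are x1 + 6x2 = 129 and 3x1 + x2 = 132.
Solving simultaneously gives x1 = 39, x2 = 15.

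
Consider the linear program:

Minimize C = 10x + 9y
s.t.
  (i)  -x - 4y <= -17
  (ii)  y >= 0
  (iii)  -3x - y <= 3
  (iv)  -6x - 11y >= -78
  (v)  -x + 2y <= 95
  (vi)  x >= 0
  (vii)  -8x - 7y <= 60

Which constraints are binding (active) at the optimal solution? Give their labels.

(i) and (vi)

Extreme points and C = 10x + 9y:
  (125/13, 24/13) → C = 1466/13
  (0, 17/4) → C = 153/4
  (0, 78/11) → C = 702/11

The minimum is at (0, 17/4). Substituting into each constraint, equality holds for (i) and (vi); the remaining constraints have slack.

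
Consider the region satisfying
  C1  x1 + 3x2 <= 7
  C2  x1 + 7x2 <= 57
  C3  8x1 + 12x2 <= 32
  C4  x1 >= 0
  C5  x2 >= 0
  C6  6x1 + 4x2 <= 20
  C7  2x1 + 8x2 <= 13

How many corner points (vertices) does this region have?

5

The feasible vertices (each the meet of two boundaries and inside every other half-plane) are:
  (14/5, 4/5)
  (5/2, 1)
  (0, 0)
  (0, 13/8)
  (10/3, 0)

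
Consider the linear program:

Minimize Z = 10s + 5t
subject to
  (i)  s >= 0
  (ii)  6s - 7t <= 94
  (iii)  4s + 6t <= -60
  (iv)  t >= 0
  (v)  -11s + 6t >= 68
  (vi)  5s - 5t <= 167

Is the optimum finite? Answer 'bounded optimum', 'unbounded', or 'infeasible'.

The boundaries s = 0 and -11s + 6t = 68 meet at (0, 34/3), but that point violates 4s + 6t ≤ -60. Every candidate vertex is excluded by some other constraint, so the feasible region is empty.

infeasible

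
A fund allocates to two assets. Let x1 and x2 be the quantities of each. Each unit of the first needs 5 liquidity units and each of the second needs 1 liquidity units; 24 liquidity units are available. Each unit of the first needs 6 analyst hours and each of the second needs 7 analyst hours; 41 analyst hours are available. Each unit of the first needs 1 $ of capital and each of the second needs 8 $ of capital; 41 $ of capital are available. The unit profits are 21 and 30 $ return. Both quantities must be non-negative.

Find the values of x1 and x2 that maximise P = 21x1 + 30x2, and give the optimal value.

x1 = 1, x2 = 5, maximum P = 171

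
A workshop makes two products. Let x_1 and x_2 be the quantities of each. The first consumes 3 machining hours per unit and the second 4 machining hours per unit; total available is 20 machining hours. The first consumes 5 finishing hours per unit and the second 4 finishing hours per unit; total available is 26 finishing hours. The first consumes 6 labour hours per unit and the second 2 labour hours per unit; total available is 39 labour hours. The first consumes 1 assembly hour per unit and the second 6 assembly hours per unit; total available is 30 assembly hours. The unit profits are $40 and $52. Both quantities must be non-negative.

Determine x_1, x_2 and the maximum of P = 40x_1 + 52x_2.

Extreme points and P = 40x_1 + 52x_2:
  (0, 0) → P = 0
  (0, 5) → P = 260
  (26/5, 0) → P = 208
  (3, 11/4) → P = 263

The optimum lies where 3x_1 + 4x_2 = 20 and 5x_1 + 4x_2 = 26.
Solving simultaneously gives x_1 = 3, x_2 = 11/4.

x_1 = 3, x_2 = 11/4, maximum P = 263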